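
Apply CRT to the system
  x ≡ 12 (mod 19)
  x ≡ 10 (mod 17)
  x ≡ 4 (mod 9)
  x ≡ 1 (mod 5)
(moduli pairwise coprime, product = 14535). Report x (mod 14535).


Product of moduli M = 19 · 17 · 9 · 5 = 14535.
Merge one congruence at a time:
  Start: x ≡ 12 (mod 19).
  Combine with x ≡ 10 (mod 17); new modulus lcm = 323.
    Write x = 12 + 19·t and substitute into x ≡ 10 (mod 17): 19·t ≡ 10 − 12 = -2 (mod 17).
    Reduce coefficients mod 17: 2·t ≡ 15 (mod 17).
    The inverse of 2 mod 17 is 9 (since 2·9 = 18 = 1·17 + 1), so t ≡ 9·15 = 135 ≡ 16 (mod 17).
    Then x = 12 + 19·16 = 316, valid modulo lcm(19, 17) = 323: x ≡ 316 (mod 323).
  Combine with x ≡ 4 (mod 9); new modulus lcm = 2907.
    Write x = 316 + 323·t and substitute into x ≡ 4 (mod 9): 323·t ≡ 4 − 316 = -312 (mod 9).
    Reduce coefficients mod 9: 8·t ≡ 3 (mod 9).
    The inverse of 8 mod 9 is 8 (since 8·8 = 64 = 7·9 + 1), so t ≡ 8·3 = 24 ≡ 6 (mod 9).
    Then x = 316 + 323·6 = 2254, valid modulo lcm(323, 9) = 2907: x ≡ 2254 (mod 2907).
  Combine with x ≡ 1 (mod 5); new modulus lcm = 14535.
    Write x = 2254 + 2907·t and substitute into x ≡ 1 (mod 5): 2907·t ≡ 1 − 2254 = -2253 (mod 5).
    Reduce coefficients mod 5: 2·t ≡ 2 (mod 5).
    The inverse of 2 mod 5 is 3 (since 2·3 = 6 = 1·5 + 1), so t ≡ 3·2 = 6 ≡ 1 (mod 5).
    Then x = 2254 + 2907·1 = 5161, valid modulo lcm(2907, 5) = 14535: x ≡ 5161 (mod 14535).
Verify against each original: 5161 mod 19 = 12, 5161 mod 17 = 10, 5161 mod 9 = 4, 5161 mod 5 = 1.

x ≡ 5161 (mod 14535).


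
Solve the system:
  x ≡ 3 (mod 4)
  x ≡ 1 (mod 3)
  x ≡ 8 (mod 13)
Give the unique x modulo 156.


Moduli 4, 3, 13 are pairwise coprime; by CRT there is a unique solution modulo M = 4 · 3 · 13 = 156.
Solve pairwise, accumulating the modulus:
  Start with x ≡ 3 (mod 4).
  Combine with x ≡ 1 (mod 3): since gcd(4, 3) = 1, we get a unique residue mod 12.
    Write x = 3 + 4·t and substitute into x ≡ 1 (mod 3): 4·t ≡ 1 − 3 = -2 (mod 3).
    Reduce coefficients mod 3: 1·t ≡ 1 (mod 3).
    So t ≡ 1 (mod 3).
    Then x = 3 + 4·1 = 7, valid modulo lcm(4, 3) = 12: x ≡ 7 (mod 12).
  Combine with x ≡ 8 (mod 13): since gcd(12, 13) = 1, we get a unique residue mod 156.
    Write x = 7 + 12·t and substitute into x ≡ 8 (mod 13): 12·t ≡ 8 − 7 = 1 (mod 13).
    The inverse of 12 mod 13 is 12 (since 12·12 = 144 = 11·13 + 1), so t ≡ 12·1 = 12 ≡ 12 (mod 13).
    Then x = 7 + 12·12 = 151, valid modulo lcm(12, 13) = 156: x ≡ 151 (mod 156).
Verify: 151 mod 4 = 3 ✓, 151 mod 3 = 1 ✓, 151 mod 13 = 8 ✓.

x ≡ 151 (mod 156).


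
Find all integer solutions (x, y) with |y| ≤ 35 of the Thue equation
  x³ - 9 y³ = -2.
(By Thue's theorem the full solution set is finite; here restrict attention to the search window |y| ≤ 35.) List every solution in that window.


The equation is x³ - 9y³ = -2. For fixed y, x³ = 9·y³ − 2, so a solution requires the RHS to be a perfect cube.
Strategy: iterate y from -35 to 35, compute RHS = 9·y³ − 2, and check whether it is a (positive or negative) perfect cube.
Check small values of y:
  y = 0: RHS = -2 is not a perfect cube.
  y = 1: RHS = 7 is not a perfect cube.
  y = -1: RHS = -11 is not a perfect cube.
  y = 2: RHS = 70 is not a perfect cube.
  y = -2: RHS = -74 is not a perfect cube.
  y = 3: RHS = 241 is not a perfect cube.
  y = -3: RHS = -245 is not a perfect cube.
Continuing the search up to |y| = 35 finds no solutions either.
No (x, y) in the scanned range satisfies the equation.

No integer solutions with |y| ≤ 35.


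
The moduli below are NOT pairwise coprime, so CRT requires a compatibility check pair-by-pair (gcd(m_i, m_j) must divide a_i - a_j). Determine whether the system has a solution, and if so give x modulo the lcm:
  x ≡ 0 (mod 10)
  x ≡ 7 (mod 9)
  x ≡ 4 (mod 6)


Moduli 10, 9, 6 are not pairwise coprime, so CRT works modulo lcm(m_i) when all pairwise compatibility conditions hold.
Pairwise compatibility: gcd(m_i, m_j) must divide a_i - a_j for every pair.
Merge one congruence at a time:
  Start: x ≡ 0 (mod 10).
  Combine with x ≡ 7 (mod 9): gcd(10, 9) = 1; 7 - 0 = 7, which IS divisible by 1, so compatible.
    Write x = 0 + 10·t and substitute into x ≡ 7 (mod 9): 10·t ≡ 7 − 0 = 7 (mod 9).
    Reduce coefficients mod 9: 1·t ≡ 7 (mod 9).
    So t ≡ 7 (mod 9).
    Then x = 0 + 10·7 = 70, valid modulo lcm(10, 9) = 90: x ≡ 70 (mod 90).
  Combine with x ≡ 4 (mod 6): gcd(90, 6) = 6; 4 - 70 = -66, which IS divisible by 6, so compatible.
    Write x = 70 + 90·t and substitute into x ≡ 4 (mod 6): 90·t ≡ 4 − 70 = -66 (mod 6).
    Divide the congruence (and modulus) by g = 6: 15·t ≡ -11 (mod 1).
    Modulo 1 every t works; take t = 0.
    Then x = 70 + 90·0 = 70, valid modulo lcm(90, 6) = 90: x ≡ 70 (mod 90).
Verify: 70 mod 10 = 0, 70 mod 9 = 7, 70 mod 6 = 4.

x ≡ 70 (mod 90).


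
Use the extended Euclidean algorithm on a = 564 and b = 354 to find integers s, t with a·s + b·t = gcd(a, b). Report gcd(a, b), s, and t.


Euclidean algorithm on (564, 354) — divide until remainder is 0:
  564 = 1 · 354 + 210
  354 = 1 · 210 + 144
  210 = 1 · 144 + 66
  144 = 2 · 66 + 12
  66 = 5 · 12 + 6
  12 = 2 · 6 + 0
gcd(564, 354) = 6.
Track Bezout coefficients alongside the remainders: start with r₀ = 564 = a·1 + b·0 (s = 1, t = 0) and r₁ = 354 = a·0 + b·1 (s = 0, t = 1); each new remainder r_{k+1} = r_{k-1} − q_k·r_k inherits s_{k+1} = s_{k-1} − q_k·s_k, t_{k+1} = t_{k-1} − q_k·t_k, so r_k = a·s_k + b·t_k at every step:
  q = 1: r = 210, s = 1 − 1·0 = 1, t = 0 − 1·1 = -1  (check: 564·1 + 354·(-1) = 210)
  q = 1: r = 144, s = 0 − 1·1 = -1, t = 1 − 1·(-1) = 2  (check: 564·(-1) + 354·2 = 144)
  q = 1: r = 66, s = 1 − 1·(-1) = 2, t = -1 − 1·2 = -3  (check: 564·2 + 354·(-3) = 66)
  q = 2: r = 12, s = -1 − 2·2 = -5, t = 2 − 2·(-3) = 8  (check: 564·(-5) + 354·8 = 12)
  q = 5: r = 6, s = 2 − 5·(-5) = 27, t = -3 − 5·8 = -43  (check: 564·27 + 354·(-43) = 6)
The row with r = 6 (the gcd) gives the Bezout coefficients s = 27, t = -43.
Result: 564 · (27) + 354 · (-43) = 6.

gcd(564, 354) = 6; s = 27, t = -43 (check: 564·27 + 354·(-43) = 6).


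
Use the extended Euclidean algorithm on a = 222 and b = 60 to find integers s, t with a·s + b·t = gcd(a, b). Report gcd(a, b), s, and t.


Euclidean algorithm on (222, 60) — divide until remainder is 0:
  222 = 3 · 60 + 42
  60 = 1 · 42 + 18
  42 = 2 · 18 + 6
  18 = 3 · 6 + 0
gcd(222, 60) = 6.
Track Bezout coefficients alongside the remainders: start with r₀ = 222 = a·1 + b·0 (s = 1, t = 0) and r₁ = 60 = a·0 + b·1 (s = 0, t = 1); each new remainder r_{k+1} = r_{k-1} − q_k·r_k inherits s_{k+1} = s_{k-1} − q_k·s_k, t_{k+1} = t_{k-1} − q_k·t_k, so r_k = a·s_k + b·t_k at every step:
  q = 3: r = 42, s = 1 − 3·0 = 1, t = 0 − 3·1 = -3  (check: 222·1 + 60·(-3) = 42)
  q = 1: r = 18, s = 0 − 1·1 = -1, t = 1 − 1·(-3) = 4  (check: 222·(-1) + 60·4 = 18)
  q = 2: r = 6, s = 1 − 2·(-1) = 3, t = -3 − 2·4 = -11  (check: 222·3 + 60·(-11) = 6)
The row with r = 6 (the gcd) gives the Bezout coefficients s = 3, t = -11.
Result: 222 · (3) + 60 · (-11) = 6.

gcd(222, 60) = 6; s = 3, t = -11 (check: 222·3 + 60·(-11) = 6).


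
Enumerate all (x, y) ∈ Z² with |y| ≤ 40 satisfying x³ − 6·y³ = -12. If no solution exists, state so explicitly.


The equation is x³ - 6y³ = -12. For fixed y, x³ = 6·y³ − 12, so a solution requires the RHS to be a perfect cube.
Strategy: iterate y from -40 to 40, compute RHS = 6·y³ − 12, and check whether it is a (positive or negative) perfect cube.
Check small values of y:
  y = 0: RHS = -12 is not a perfect cube.
  y = 1: RHS = -6 is not a perfect cube.
  y = -1: RHS = -18 is not a perfect cube.
  y = 2: RHS = 36 is not a perfect cube.
  y = -2: RHS = -60 is not a perfect cube.
  y = 3: RHS = 150 is not a perfect cube.
  y = -3: RHS = -174 is not a perfect cube.
Continuing the search up to |y| = 40 finds no solutions either.
No (x, y) in the scanned range satisfies the equation.

No integer solutions with |y| ≤ 40.


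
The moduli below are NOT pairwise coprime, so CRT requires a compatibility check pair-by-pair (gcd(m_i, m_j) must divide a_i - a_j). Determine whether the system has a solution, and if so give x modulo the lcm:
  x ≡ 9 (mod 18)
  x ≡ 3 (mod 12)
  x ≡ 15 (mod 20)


Moduli 18, 12, 20 are not pairwise coprime, so CRT works modulo lcm(m_i) when all pairwise compatibility conditions hold.
Pairwise compatibility: gcd(m_i, m_j) must divide a_i - a_j for every pair.
Merge one congruence at a time:
  Start: x ≡ 9 (mod 18).
  Combine with x ≡ 3 (mod 12): gcd(18, 12) = 6; 3 - 9 = -6, which IS divisible by 6, so compatible.
    Write x = 9 + 18·t and substitute into x ≡ 3 (mod 12): 18·t ≡ 3 − 9 = -6 (mod 12).
    Divide the congruence (and modulus) by g = 6: 3·t ≡ -1 (mod 2).
    Reduce coefficients mod 2: 1·t ≡ 1 (mod 2).
    So t ≡ 1 (mod 2).
    Then x = 9 + 18·1 = 27, valid modulo lcm(18, 12) = 36: x ≡ 27 (mod 36).
  Combine with x ≡ 15 (mod 20): gcd(36, 20) = 4; 15 - 27 = -12, which IS divisible by 4, so compatible.
    Write x = 27 + 36·t and substitute into x ≡ 15 (mod 20): 36·t ≡ 15 − 27 = -12 (mod 20).
    Divide the congruence (and modulus) by g = 4: 9·t ≡ -3 (mod 5).
    Reduce coefficients mod 5: 4·t ≡ 2 (mod 5).
    The inverse of 4 mod 5 is 4 (since 4·4 = 16 = 3·5 + 1), so t ≡ 4·2 = 8 ≡ 3 (mod 5).
    Then x = 27 + 36·3 = 135, valid modulo lcm(36, 20) = 180: x ≡ 135 (mod 180).
Verify: 135 mod 18 = 9, 135 mod 12 = 3, 135 mod 20 = 15.

x ≡ 135 (mod 180).


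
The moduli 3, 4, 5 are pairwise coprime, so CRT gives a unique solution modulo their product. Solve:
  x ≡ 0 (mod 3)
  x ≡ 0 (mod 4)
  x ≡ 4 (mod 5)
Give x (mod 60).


Moduli 3, 4, 5 are pairwise coprime; by CRT there is a unique solution modulo M = 3 · 4 · 5 = 60.
Solve pairwise, accumulating the modulus:
  Start with x ≡ 0 (mod 3).
  Combine with x ≡ 0 (mod 4): since gcd(3, 4) = 1, we get a unique residue mod 12.
    Write x = 0 + 3·t and substitute into x ≡ 0 (mod 4): 3·t ≡ 0 − 0 = 0 (mod 4).
    The inverse of 3 mod 4 is 3 (since 3·3 = 9 = 2·4 + 1), so t ≡ 3·0 = 0 ≡ 0 (mod 4).
    Then x = 0 + 3·0 = 0, valid modulo lcm(3, 4) = 12: x ≡ 0 (mod 12).
  Combine with x ≡ 4 (mod 5): since gcd(12, 5) = 1, we get a unique residue mod 60.
    Write x = 0 + 12·t and substitute into x ≡ 4 (mod 5): 12·t ≡ 4 − 0 = 4 (mod 5).
    Reduce coefficients mod 5: 2·t ≡ 4 (mod 5).
    The inverse of 2 mod 5 is 3 (since 2·3 = 6 = 1·5 + 1), so t ≡ 3·4 = 12 ≡ 2 (mod 5).
    Then x = 0 + 12·2 = 24, valid modulo lcm(12, 5) = 60: x ≡ 24 (mod 60).
Verify: 24 mod 3 = 0 ✓, 24 mod 4 = 0 ✓, 24 mod 5 = 4 ✓.

x ≡ 24 (mod 60).


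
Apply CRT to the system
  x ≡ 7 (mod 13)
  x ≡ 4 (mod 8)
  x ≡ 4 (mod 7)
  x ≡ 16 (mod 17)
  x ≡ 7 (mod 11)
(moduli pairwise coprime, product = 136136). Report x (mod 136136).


Product of moduli M = 13 · 8 · 7 · 17 · 11 = 136136.
Merge one congruence at a time:
  Start: x ≡ 7 (mod 13).
  Combine with x ≡ 4 (mod 8); new modulus lcm = 104.
    Write x = 7 + 13·t and substitute into x ≡ 4 (mod 8): 13·t ≡ 4 − 7 = -3 (mod 8).
    Reduce coefficients mod 8: 5·t ≡ 5 (mod 8).
    The inverse of 5 mod 8 is 5 (since 5·5 = 25 = 3·8 + 1), so t ≡ 5·5 = 25 ≡ 1 (mod 8).
    Then x = 7 + 13·1 = 20, valid modulo lcm(13, 8) = 104: x ≡ 20 (mod 104).
  Combine with x ≡ 4 (mod 7); new modulus lcm = 728.
    Write x = 20 + 104·t and substitute into x ≡ 4 (mod 7): 104·t ≡ 4 − 20 = -16 (mod 7).
    Reduce coefficients mod 7: 6·t ≡ 5 (mod 7).
    The inverse of 6 mod 7 is 6 (since 6·6 = 36 = 5·7 + 1), so t ≡ 6·5 = 30 ≡ 2 (mod 7).
    Then x = 20 + 104·2 = 228, valid modulo lcm(104, 7) = 728: x ≡ 228 (mod 728).
  Combine with x ≡ 16 (mod 17); new modulus lcm = 12376.
    Write x = 228 + 728·t and substitute into x ≡ 16 (mod 17): 728·t ≡ 16 − 228 = -212 (mod 17).
    Reduce coefficients mod 17: 14·t ≡ 9 (mod 17).
    The inverse of 14 mod 17 is 11 (since 14·11 = 154 = 9·17 + 1), so t ≡ 11·9 = 99 ≡ 14 (mod 17).
    Then x = 228 + 728·14 = 10420, valid modulo lcm(728, 17) = 12376: x ≡ 10420 (mod 12376).
  Combine with x ≡ 7 (mod 11); new modulus lcm = 136136.
    Write x = 10420 + 12376·t and substitute into x ≡ 7 (mod 11): 12376·t ≡ 7 − 10420 = -10413 (mod 11).
    Reduce coefficients mod 11: 1·t ≡ 4 (mod 11).
    So t ≡ 4 (mod 11).
    Then x = 10420 + 12376·4 = 59924, valid modulo lcm(12376, 11) = 136136: x ≡ 59924 (mod 136136).
Verify against each original: 59924 mod 13 = 7, 59924 mod 8 = 4, 59924 mod 7 = 4, 59924 mod 17 = 16, 59924 mod 11 = 7.

x ≡ 59924 (mod 136136).


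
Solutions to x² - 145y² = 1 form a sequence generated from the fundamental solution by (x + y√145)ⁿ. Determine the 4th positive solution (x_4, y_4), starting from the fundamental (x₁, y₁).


Step 1: Find the fundamental solution (x₁, y₁) of x² - 145y² = 1.
  Expand √145 as a continued fraction. a₀ = ⌊√145⌋ = 12; iterate m_{k+1} = d_k·a_k − m_k, d_{k+1} = (145 − m_{k+1}²)/d_k, a_{k+1} = ⌊(a₀ + m_{k+1})/d_{k+1}⌋ (starting m₀ = 0, d₀ = 1), with convergents p_k = a_k·p_{k-1} + p_{k-2}, q_k = a_k·q_{k-1} + q_{k-2} (p₋₁ = 1, q₋₁ = 0):
  k = 0: a₀ = 12; p₀/q₀ = 12/1; p₀² − 145·q₀² = 144 − 145 = -1.
  k = 1: m = 12, d = 1, a = ⌊(12 + 12)/1⌋ = 24; p/q = (24·12 + 1)/(24·1 + 0) = 289/24; p² − 145·q² = 83521 − 83520 = 1.
  The first convergent with p² − 145·q² = 1 gives the fundamental solution (x₁, y₁) = (289, 24).
Step 2: Apply the recurrence (x_{n+1}, y_{n+1}) = (x₁x_n + 145y₁y_n, x₁y_n + y₁x_n) repeatedly.
  From (x_1, y_1) = (289, 24): x_2 = 289·289 + 145·24·24 = 167041; y_2 = 289·24 + 24·289 = 13872.
  From (x_2, y_2) = (167041, 13872): x_3 = 289·167041 + 145·24·13872 = 96549409; y_3 = 289·13872 + 24·167041 = 8017992.
  From (x_3, y_3) = (96549409, 8017992): x_4 = 289·96549409 + 145·24·8017992 = 55805391361; y_4 = 289·8017992 + 24·96549409 = 4634385504.
Step 3: Verify x_4² - 145·y_4² = 3114241704954373432321 - 3114241704954373432320 = 1 (should be 1). ✓

(x_1, y_1) = (289, 24); (x_4, y_4) = (55805391361, 4634385504).


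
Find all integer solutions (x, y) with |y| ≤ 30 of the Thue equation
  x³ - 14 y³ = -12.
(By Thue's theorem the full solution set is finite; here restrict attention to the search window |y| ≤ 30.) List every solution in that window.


The equation is x³ - 14y³ = -12. For fixed y, x³ = 14·y³ − 12, so a solution requires the RHS to be a perfect cube.
Strategy: iterate y from -30 to 30, compute RHS = 14·y³ − 12, and check whether it is a (positive or negative) perfect cube.
Check small values of y:
  y = 0: RHS = -12 is not a perfect cube.
  y = 1: RHS = 2 is not a perfect cube.
  y = -1: RHS = -26 is not a perfect cube.
  y = 2: RHS = 100 is not a perfect cube.
  y = -2: RHS = -124 is not a perfect cube.
  y = 3: RHS = 366 is not a perfect cube.
  y = -3: RHS = -390 is not a perfect cube.
Continuing the search up to |y| = 30 finds no solutions either.
No (x, y) in the scanned range satisfies the equation.

No integer solutions with |y| ≤ 30.


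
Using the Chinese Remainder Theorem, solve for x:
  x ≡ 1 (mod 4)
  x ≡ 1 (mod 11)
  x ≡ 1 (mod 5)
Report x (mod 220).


Moduli 4, 11, 5 are pairwise coprime; by CRT there is a unique solution modulo M = 4 · 11 · 5 = 220.
Solve pairwise, accumulating the modulus:
  Start with x ≡ 1 (mod 4).
  Combine with x ≡ 1 (mod 11): since gcd(4, 11) = 1, we get a unique residue mod 44.
    Write x = 1 + 4·t and substitute into x ≡ 1 (mod 11): 4·t ≡ 1 − 1 = 0 (mod 11).
    The inverse of 4 mod 11 is 3 (since 4·3 = 12 = 1·11 + 1), so t ≡ 3·0 = 0 ≡ 0 (mod 11).
    Then x = 1 + 4·0 = 1, valid modulo lcm(4, 11) = 44: x ≡ 1 (mod 44).
  Combine with x ≡ 1 (mod 5): since gcd(44, 5) = 1, we get a unique residue mod 220.
    Write x = 1 + 44·t and substitute into x ≡ 1 (mod 5): 44·t ≡ 1 − 1 = 0 (mod 5).
    Reduce coefficients mod 5: 4·t ≡ 0 (mod 5).
    The inverse of 4 mod 5 is 4 (since 4·4 = 16 = 3·5 + 1), so t ≡ 4·0 = 0 ≡ 0 (mod 5).
    Then x = 1 + 44·0 = 1, valid modulo lcm(44, 5) = 220: x ≡ 1 (mod 220).
Verify: 1 mod 4 = 1 ✓, 1 mod 11 = 1 ✓, 1 mod 5 = 1 ✓.

x ≡ 1 (mod 220).


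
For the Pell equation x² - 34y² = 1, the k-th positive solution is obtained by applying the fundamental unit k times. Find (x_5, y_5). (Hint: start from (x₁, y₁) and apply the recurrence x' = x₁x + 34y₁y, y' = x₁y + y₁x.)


Step 1: Find the fundamental solution (x₁, y₁) of x² - 34y² = 1.
  Expand √34 as a continued fraction. a₀ = ⌊√34⌋ = 5; iterate m_{k+1} = d_k·a_k − m_k, d_{k+1} = (34 − m_{k+1}²)/d_k, a_{k+1} = ⌊(a₀ + m_{k+1})/d_{k+1}⌋ (starting m₀ = 0, d₀ = 1), with convergents p_k = a_k·p_{k-1} + p_{k-2}, q_k = a_k·q_{k-1} + q_{k-2} (p₋₁ = 1, q₋₁ = 0):
  k = 0: a₀ = 5; p₀/q₀ = 5/1; p₀² − 34·q₀² = 25 − 34 = -9.
  k = 1: m = 5, d = 9, a = ⌊(5 + 5)/9⌋ = 1; p/q = (1·5 + 1)/(1·1 + 0) = 6/1; p² − 34·q² = 36 − 34 = 2.
  k = 2: m = 4, d = 2, a = ⌊(5 + 4)/2⌋ = 4; p/q = (4·6 + 5)/(4·1 + 1) = 29/5; p² − 34·q² = 841 − 850 = -9.
  k = 3: m = 4, d = 9, a = ⌊(5 + 4)/9⌋ = 1; p/q = (1·29 + 6)/(1·5 + 1) = 35/6; p² − 34·q² = 1225 − 1224 = 1.
  The first convergent with p² − 34·q² = 1 gives the fundamental solution (x₁, y₁) = (35, 6).
Step 2: Apply the recurrence (x_{n+1}, y_{n+1}) = (x₁x_n + 34y₁y_n, x₁y_n + y₁x_n) repeatedly.
  From (x_1, y_1) = (35, 6): x_2 = 35·35 + 34·6·6 = 2449; y_2 = 35·6 + 6·35 = 420.
  From (x_2, y_2) = (2449, 420): x_3 = 35·2449 + 34·6·420 = 171395; y_3 = 35·420 + 6·2449 = 29394.
  From (x_3, y_3) = (171395, 29394): x_4 = 35·171395 + 34·6·29394 = 11995201; y_4 = 35·29394 + 6·171395 = 2057160.
  From (x_4, y_4) = (11995201, 2057160): x_5 = 35·11995201 + 34·6·2057160 = 839492675; y_5 = 35·2057160 + 6·11995201 = 143971806.
Step 3: Verify x_5² - 34·y_5² = 704747951378655625 - 704747951378655624 = 1 (should be 1). ✓

(x_1, y_1) = (35, 6); (x_5, y_5) = (839492675, 143971806).


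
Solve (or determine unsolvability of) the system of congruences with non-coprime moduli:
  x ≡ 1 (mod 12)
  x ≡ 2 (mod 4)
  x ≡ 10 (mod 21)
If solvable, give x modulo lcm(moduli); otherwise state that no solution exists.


Moduli 12, 4, 21 are not pairwise coprime, so CRT works modulo lcm(m_i) when all pairwise compatibility conditions hold.
Pairwise compatibility: gcd(m_i, m_j) must divide a_i - a_j for every pair.
Merge one congruence at a time:
  Start: x ≡ 1 (mod 12).
  Combine with x ≡ 2 (mod 4): gcd(12, 4) = 4, and 2 - 1 = 1 is NOT divisible by 4.
    ⇒ system is inconsistent (no integer solution).

No solution (the system is inconsistent).


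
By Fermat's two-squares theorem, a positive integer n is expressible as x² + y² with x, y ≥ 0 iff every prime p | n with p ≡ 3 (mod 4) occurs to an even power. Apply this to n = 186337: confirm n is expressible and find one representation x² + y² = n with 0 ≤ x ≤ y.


Step 1: Factor n = 186337 = 17 · 97 · 113.
Step 2: Check the mod-4 condition on each prime factor: 17 ≡ 1 (mod 4), exponent 1; 97 ≡ 1 (mod 4), exponent 1; 113 ≡ 1 (mod 4), exponent 1.
All primes ≡ 3 (mod 4) appear to even exponent (or don't appear), so by the two-squares theorem n IS expressible as a sum of two squares.
Step 3: Build a representation. Here n = 17 · 97 · 113 is a product of primes ≡ 1 (mod 4). Each prime p ≡ 1 (mod 4) is itself a sum of two squares; find a² by testing p − a² for a perfect square:
  17: 17 − 1² = 16 = 4² ⇒ 17 = 1² + 4².
  97: 97 − 1² = 96, 97 − 2² = 93, 97 − 3² = 88, 97 − 4² = 81 = 9² ⇒ 97 = 4² + 9².
  113: 113 − 1² = 112, 113 − 2² = 109, 113 − 3² = 104, 113 − 4² = 97, 113 − 5² = 88, 113 − 6² = 77, 113 − 7² = 64 = 8² ⇒ 113 = 7² + 8².
  Combine using the Brahmagupta–Fibonacci identity (a² + b²)(c² + d²) = (ac − bd)² + (ad + bc)² = (ac + bd)² + (ad − bc)²:
  17 · 97 = 1649: from (1² + 4²)(4² + 9²), take (1·4 − 4·9, 1·9 + 4·4) = (4 − 36, 9 + 16) = (-32, 25); dropping signs (only squares matter) gives (32, 25); check 32² + 25² = 1024 + 625 = 1649 ✓.
  1649 · 113 = 186337: from (32² + 25²)(7² + 8²), take (32·7 − 25·8, 32·8 + 25·7) = (224 − 200, 256 + 175) = (24, 431); check 24² + 431² = 576 + 185761 = 186337 ✓.
Step 4: Order so x ≤ y and verify: 24² + 431² = 576 + 185761 = 186337 = n. ✓

n = 186337 = 24² + 431² (one valid representation with x ≤ y).


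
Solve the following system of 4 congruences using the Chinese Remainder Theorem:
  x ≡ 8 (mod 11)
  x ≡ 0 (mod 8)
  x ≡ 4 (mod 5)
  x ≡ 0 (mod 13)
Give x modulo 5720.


Product of moduli M = 11 · 8 · 5 · 13 = 5720.
Merge one congruence at a time:
  Start: x ≡ 8 (mod 11).
  Combine with x ≡ 0 (mod 8); new modulus lcm = 88.
    Write x = 8 + 11·t and substitute into x ≡ 0 (mod 8): 11·t ≡ 0 − 8 = -8 (mod 8).
    Reduce coefficients mod 8: 3·t ≡ 0 (mod 8).
    The inverse of 3 mod 8 is 3 (since 3·3 = 9 = 1·8 + 1), so t ≡ 3·0 = 0 ≡ 0 (mod 8).
    Then x = 8 + 11·0 = 8, valid modulo lcm(11, 8) = 88: x ≡ 8 (mod 88).
  Combine with x ≡ 4 (mod 5); new modulus lcm = 440.
    Write x = 8 + 88·t and substitute into x ≡ 4 (mod 5): 88·t ≡ 4 − 8 = -4 (mod 5).
    Reduce coefficients mod 5: 3·t ≡ 1 (mod 5).
    The inverse of 3 mod 5 is 2 (since 3·2 = 6 = 1·5 + 1), so t ≡ 2·1 = 2 ≡ 2 (mod 5).
    Then x = 8 + 88·2 = 184, valid modulo lcm(88, 5) = 440: x ≡ 184 (mod 440).
  Combine with x ≡ 0 (mod 13); new modulus lcm = 5720.
    Write x = 184 + 440·t and substitute into x ≡ 0 (mod 13): 440·t ≡ 0 − 184 = -184 (mod 13).
    Reduce coefficients mod 13: 11·t ≡ 11 (mod 13).
    The inverse of 11 mod 13 is 6 (since 11·6 = 66 = 5·13 + 1), so t ≡ 6·11 = 66 ≡ 1 (mod 13).
    Then x = 184 + 440·1 = 624, valid modulo lcm(440, 13) = 5720: x ≡ 624 (mod 5720).
Verify against each original: 624 mod 11 = 8, 624 mod 8 = 0, 624 mod 5 = 4, 624 mod 13 = 0.

x ≡ 624 (mod 5720).


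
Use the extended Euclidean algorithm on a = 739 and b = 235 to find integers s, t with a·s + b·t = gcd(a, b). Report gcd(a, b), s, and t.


Euclidean algorithm on (739, 235) — divide until remainder is 0:
  739 = 3 · 235 + 34
  235 = 6 · 34 + 31
  34 = 1 · 31 + 3
  31 = 10 · 3 + 1
  3 = 3 · 1 + 0
gcd(739, 235) = 1.
Track Bezout coefficients alongside the remainders: start with r₀ = 739 = a·1 + b·0 (s = 1, t = 0) and r₁ = 235 = a·0 + b·1 (s = 0, t = 1); each new remainder r_{k+1} = r_{k-1} − q_k·r_k inherits s_{k+1} = s_{k-1} − q_k·s_k, t_{k+1} = t_{k-1} − q_k·t_k, so r_k = a·s_k + b·t_k at every step:
  q = 3: r = 34, s = 1 − 3·0 = 1, t = 0 − 3·1 = -3  (check: 739·1 + 235·(-3) = 34)
  q = 6: r = 31, s = 0 − 6·1 = -6, t = 1 − 6·(-3) = 19  (check: 739·(-6) + 235·19 = 31)
  q = 1: r = 3, s = 1 − 1·(-6) = 7, t = -3 − 1·19 = -22  (check: 739·7 + 235·(-22) = 3)
  q = 10: r = 1, s = -6 − 10·7 = -76, t = 19 − 10·(-22) = 239  (check: 739·(-76) + 235·239 = 1)
The row with r = 1 (the gcd) gives the Bezout coefficients s = -76, t = 239.
Result: 739 · (-76) + 235 · (239) = 1.

gcd(739, 235) = 1; s = -76, t = 239 (check: 739·(-76) + 235·239 = 1).


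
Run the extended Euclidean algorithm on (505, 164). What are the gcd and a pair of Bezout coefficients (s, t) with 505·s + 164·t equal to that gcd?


Euclidean algorithm on (505, 164) — divide until remainder is 0:
  505 = 3 · 164 + 13
  164 = 12 · 13 + 8
  13 = 1 · 8 + 5
  8 = 1 · 5 + 3
  5 = 1 · 3 + 2
  3 = 1 · 2 + 1
  2 = 2 · 1 + 0
gcd(505, 164) = 1.
Track Bezout coefficients alongside the remainders: start with r₀ = 505 = a·1 + b·0 (s = 1, t = 0) and r₁ = 164 = a·0 + b·1 (s = 0, t = 1); each new remainder r_{k+1} = r_{k-1} − q_k·r_k inherits s_{k+1} = s_{k-1} − q_k·s_k, t_{k+1} = t_{k-1} − q_k·t_k, so r_k = a·s_k + b·t_k at every step:
  q = 3: r = 13, s = 1 − 3·0 = 1, t = 0 − 3·1 = -3  (check: 505·1 + 164·(-3) = 13)
  q = 12: r = 8, s = 0 − 12·1 = -12, t = 1 − 12·(-3) = 37  (check: 505·(-12) + 164·37 = 8)
  q = 1: r = 5, s = 1 − 1·(-12) = 13, t = -3 − 1·37 = -40  (check: 505·13 + 164·(-40) = 5)
  q = 1: r = 3, s = -12 − 1·13 = -25, t = 37 − 1·(-40) = 77  (check: 505·(-25) + 164·77 = 3)
  q = 1: r = 2, s = 13 − 1·(-25) = 38, t = -40 − 1·77 = -117  (check: 505·38 + 164·(-117) = 2)
  q = 1: r = 1, s = -25 − 1·38 = -63, t = 77 − 1·(-117) = 194  (check: 505·(-63) + 164·194 = 1)
The row with r = 1 (the gcd) gives the Bezout coefficients s = -63, t = 194.
Result: 505 · (-63) + 164 · (194) = 1.

gcd(505, 164) = 1; s = -63, t = 194 (check: 505·(-63) + 164·194 = 1).


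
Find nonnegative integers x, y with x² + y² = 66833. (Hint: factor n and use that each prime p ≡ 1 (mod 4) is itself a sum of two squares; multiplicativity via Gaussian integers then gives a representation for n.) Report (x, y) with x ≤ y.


Step 1: Factor n = 66833 = 13 · 53 · 97.
Step 2: Check the mod-4 condition on each prime factor: 13 ≡ 1 (mod 4), exponent 1; 53 ≡ 1 (mod 4), exponent 1; 97 ≡ 1 (mod 4), exponent 1.
All primes ≡ 3 (mod 4) appear to even exponent (or don't appear), so by the two-squares theorem n IS expressible as a sum of two squares.
Step 3: Build a representation. Here n = 13 · 53 · 97 is a product of primes ≡ 1 (mod 4). Each prime p ≡ 1 (mod 4) is itself a sum of two squares; find a² by testing p − a² for a perfect square:
  13: 13 − 1² = 12, 13 − 2² = 9 = 3² ⇒ 13 = 2² + 3².
  53: 53 − 1² = 52, 53 − 2² = 49 = 7² ⇒ 53 = 2² + 7².
  97: 97 − 1² = 96, 97 − 2² = 93, 97 − 3² = 88, 97 − 4² = 81 = 9² ⇒ 97 = 4² + 9².
  Combine using the Brahmagupta–Fibonacci identity (a² + b²)(c² + d²) = (ac − bd)² + (ad + bc)² = (ac + bd)² + (ad − bc)²:
  13 · 53 = 689: from (2² + 3²)(2² + 7²), take (2·2 − 3·7, 2·7 + 3·2) = (4 − 21, 14 + 6) = (-17, 20); dropping signs (only squares matter) gives (17, 20); check 17² + 20² = 289 + 400 = 689 ✓.
  689 · 97 = 66833: from (17² + 20²)(4² + 9²), take (17·4 − 20·9, 17·9 + 20·4) = (68 − 180, 153 + 80) = (-112, 233); dropping signs (only squares matter) gives (112, 233); check 112² + 233² = 12544 + 54289 = 66833 ✓.
Step 4: Order so x ≤ y and verify: 112² + 233² = 12544 + 54289 = 66833 = n. ✓

n = 66833 = 112² + 233² (one valid representation with x ≤ y).


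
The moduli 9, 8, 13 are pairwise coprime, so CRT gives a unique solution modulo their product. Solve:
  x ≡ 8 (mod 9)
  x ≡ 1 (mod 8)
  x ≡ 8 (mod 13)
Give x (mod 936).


Moduli 9, 8, 13 are pairwise coprime; by CRT there is a unique solution modulo M = 9 · 8 · 13 = 936.
Solve pairwise, accumulating the modulus:
  Start with x ≡ 8 (mod 9).
  Combine with x ≡ 1 (mod 8): since gcd(9, 8) = 1, we get a unique residue mod 72.
    Write x = 8 + 9·t and substitute into x ≡ 1 (mod 8): 9·t ≡ 1 − 8 = -7 (mod 8).
    Reduce coefficients mod 8: 1·t ≡ 1 (mod 8).
    So t ≡ 1 (mod 8).
    Then x = 8 + 9·1 = 17, valid modulo lcm(9, 8) = 72: x ≡ 17 (mod 72).
  Combine with x ≡ 8 (mod 13): since gcd(72, 13) = 1, we get a unique residue mod 936.
    Write x = 17 + 72·t and substitute into x ≡ 8 (mod 13): 72·t ≡ 8 − 17 = -9 (mod 13).
    Reduce coefficients mod 13: 7·t ≡ 4 (mod 13).
    The inverse of 7 mod 13 is 2 (since 7·2 = 14 = 1·13 + 1), so t ≡ 2·4 = 8 ≡ 8 (mod 13).
    Then x = 17 + 72·8 = 593, valid modulo lcm(72, 13) = 936: x ≡ 593 (mod 936).
Verify: 593 mod 9 = 8 ✓, 593 mod 8 = 1 ✓, 593 mod 13 = 8 ✓.

x ≡ 593 (mod 936).


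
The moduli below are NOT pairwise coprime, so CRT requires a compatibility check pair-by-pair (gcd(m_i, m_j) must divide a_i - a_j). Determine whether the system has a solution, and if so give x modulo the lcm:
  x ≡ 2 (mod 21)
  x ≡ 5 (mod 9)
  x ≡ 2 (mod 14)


Moduli 21, 9, 14 are not pairwise coprime, so CRT works modulo lcm(m_i) when all pairwise compatibility conditions hold.
Pairwise compatibility: gcd(m_i, m_j) must divide a_i - a_j for every pair.
Merge one congruence at a time:
  Start: x ≡ 2 (mod 21).
  Combine with x ≡ 5 (mod 9): gcd(21, 9) = 3; 5 - 2 = 3, which IS divisible by 3, so compatible.
    Write x = 2 + 21·t and substitute into x ≡ 5 (mod 9): 21·t ≡ 5 − 2 = 3 (mod 9).
    Divide the congruence (and modulus) by g = 3: 7·t ≡ 1 (mod 3).
    Reduce coefficients mod 3: 1·t ≡ 1 (mod 3).
    So t ≡ 1 (mod 3).
    Then x = 2 + 21·1 = 23, valid modulo lcm(21, 9) = 63: x ≡ 23 (mod 63).
  Combine with x ≡ 2 (mod 14): gcd(63, 14) = 7; 2 - 23 = -21, which IS divisible by 7, so compatible.
    Write x = 23 + 63·t and substitute into x ≡ 2 (mod 14): 63·t ≡ 2 − 23 = -21 (mod 14).
    Divide the congruence (and modulus) by g = 7: 9·t ≡ -3 (mod 2).
    Reduce coefficients mod 2: 1·t ≡ 1 (mod 2).
    So t ≡ 1 (mod 2).
    Then x = 23 + 63·1 = 86, valid modulo lcm(63, 14) = 126: x ≡ 86 (mod 126).
Verify: 86 mod 21 = 2, 86 mod 9 = 5, 86 mod 14 = 2.

x ≡ 86 (mod 126).


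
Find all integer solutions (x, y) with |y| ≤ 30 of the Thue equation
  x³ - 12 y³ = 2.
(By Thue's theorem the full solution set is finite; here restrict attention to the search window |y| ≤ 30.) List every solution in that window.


The equation is x³ - 12y³ = 2. For fixed y, x³ = 12·y³ + 2, so a solution requires the RHS to be a perfect cube.
Strategy: iterate y from -30 to 30, compute RHS = 12·y³ + 2, and check whether it is a (positive or negative) perfect cube.
Check small values of y:
  y = 0: RHS = 2 is not a perfect cube.
  y = 1: RHS = 14 is not a perfect cube.
  y = -1: RHS = -10 is not a perfect cube.
  y = 2: RHS = 98 is not a perfect cube.
  y = -2: RHS = -94 is not a perfect cube.
  y = 3: RHS = 326 is not a perfect cube.
  y = -3: RHS = -322 is not a perfect cube.
Continuing the search up to |y| = 30 finds no solutions either.
No (x, y) in the scanned range satisfies the equation.

No integer solutions with |y| ≤ 30.


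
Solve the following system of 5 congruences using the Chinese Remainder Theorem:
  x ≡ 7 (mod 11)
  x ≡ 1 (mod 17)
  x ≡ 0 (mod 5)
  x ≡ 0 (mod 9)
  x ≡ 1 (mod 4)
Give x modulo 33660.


Product of moduli M = 11 · 17 · 5 · 9 · 4 = 33660.
Merge one congruence at a time:
  Start: x ≡ 7 (mod 11).
  Combine with x ≡ 1 (mod 17); new modulus lcm = 187.
    Write x = 7 + 11·t and substitute into x ≡ 1 (mod 17): 11·t ≡ 1 − 7 = -6 (mod 17).
    Reduce coefficients mod 17: 11·t ≡ 11 (mod 17).
    The inverse of 11 mod 17 is 14 (since 11·14 = 154 = 9·17 + 1), so t ≡ 14·11 = 154 ≡ 1 (mod 17).
    Then x = 7 + 11·1 = 18, valid modulo lcm(11, 17) = 187: x ≡ 18 (mod 187).
  Combine with x ≡ 0 (mod 5); new modulus lcm = 935.
    Write x = 18 + 187·t and substitute into x ≡ 0 (mod 5): 187·t ≡ 0 − 18 = -18 (mod 5).
    Reduce coefficients mod 5: 2·t ≡ 2 (mod 5).
    The inverse of 2 mod 5 is 3 (since 2·3 = 6 = 1·5 + 1), so t ≡ 3·2 = 6 ≡ 1 (mod 5).
    Then x = 18 + 187·1 = 205, valid modulo lcm(187, 5) = 935: x ≡ 205 (mod 935).
  Combine with x ≡ 0 (mod 9); new modulus lcm = 8415.
    Write x = 205 + 935·t and substitute into x ≡ 0 (mod 9): 935·t ≡ 0 − 205 = -205 (mod 9).
    Reduce coefficients mod 9: 8·t ≡ 2 (mod 9).
    The inverse of 8 mod 9 is 8 (since 8·8 = 64 = 7·9 + 1), so t ≡ 8·2 = 16 ≡ 7 (mod 9).
    Then x = 205 + 935·7 = 6750, valid modulo lcm(935, 9) = 8415: x ≡ 6750 (mod 8415).
  Combine with x ≡ 1 (mod 4); new modulus lcm = 33660.
    Write x = 6750 + 8415·t and substitute into x ≡ 1 (mod 4): 8415·t ≡ 1 − 6750 = -6749 (mod 4).
    Reduce coefficients mod 4: 3·t ≡ 3 (mod 4).
    The inverse of 3 mod 4 is 3 (since 3·3 = 9 = 2·4 + 1), so t ≡ 3·3 = 9 ≡ 1 (mod 4).
    Then x = 6750 + 8415·1 = 15165, valid modulo lcm(8415, 4) = 33660: x ≡ 15165 (mod 33660).
Verify against each original: 15165 mod 11 = 7, 15165 mod 17 = 1, 15165 mod 5 = 0, 15165 mod 9 = 0, 15165 mod 4 = 1.

x ≡ 15165 (mod 33660).


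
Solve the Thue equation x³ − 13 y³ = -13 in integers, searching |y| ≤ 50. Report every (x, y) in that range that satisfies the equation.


The equation is x³ - 13y³ = -13. For fixed y, x³ = 13·y³ − 13, so a solution requires the RHS to be a perfect cube.
Strategy: iterate y from -50 to 50, compute RHS = 13·y³ − 13, and check whether it is a (positive or negative) perfect cube.
Check small values of y:
  y = 0: RHS = -13 is not a perfect cube.
  y = 1: RHS = 0 = (0)³ ⇒ x = 0 works.
  y = -1: RHS = -26 is not a perfect cube.
  y = 2: RHS = 91 is not a perfect cube.
  y = -2: RHS = -117 is not a perfect cube.
  y = 3: RHS = 338 is not a perfect cube.
  y = -3: RHS = -364 is not a perfect cube.
Continuing the search up to |y| = 50 finds no further solutions beyond those listed.
Collected solutions: (0, 1).

Solutions (with |y| ≤ 50): (0, 1).


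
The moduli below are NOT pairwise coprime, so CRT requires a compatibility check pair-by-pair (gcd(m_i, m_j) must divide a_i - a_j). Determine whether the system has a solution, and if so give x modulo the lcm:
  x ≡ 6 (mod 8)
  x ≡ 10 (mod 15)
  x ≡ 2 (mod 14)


Moduli 8, 15, 14 are not pairwise coprime, so CRT works modulo lcm(m_i) when all pairwise compatibility conditions hold.
Pairwise compatibility: gcd(m_i, m_j) must divide a_i - a_j for every pair.
Merge one congruence at a time:
  Start: x ≡ 6 (mod 8).
  Combine with x ≡ 10 (mod 15): gcd(8, 15) = 1; 10 - 6 = 4, which IS divisible by 1, so compatible.
    Write x = 6 + 8·t and substitute into x ≡ 10 (mod 15): 8·t ≡ 10 − 6 = 4 (mod 15).
    The inverse of 8 mod 15 is 2 (since 8·2 = 16 = 1·15 + 1), so t ≡ 2·4 = 8 ≡ 8 (mod 15).
    Then x = 6 + 8·8 = 70, valid modulo lcm(8, 15) = 120: x ≡ 70 (mod 120).
  Combine with x ≡ 2 (mod 14): gcd(120, 14) = 2; 2 - 70 = -68, which IS divisible by 2, so compatible.
    Write x = 70 + 120·t and substitute into x ≡ 2 (mod 14): 120·t ≡ 2 − 70 = -68 (mod 14).
    Divide the congruence (and modulus) by g = 2: 60·t ≡ -34 (mod 7).
    Reduce coefficients mod 7: 4·t ≡ 1 (mod 7).
    The inverse of 4 mod 7 is 2 (since 4·2 = 8 = 1·7 + 1), so t ≡ 2·1 = 2 ≡ 2 (mod 7).
    Then x = 70 + 120·2 = 310, valid modulo lcm(120, 14) = 840: x ≡ 310 (mod 840).
Verify: 310 mod 8 = 6, 310 mod 15 = 10, 310 mod 14 = 2.

x ≡ 310 (mod 840).


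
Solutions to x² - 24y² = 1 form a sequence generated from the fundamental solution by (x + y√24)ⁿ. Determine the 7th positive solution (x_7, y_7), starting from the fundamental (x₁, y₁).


Step 1: Find the fundamental solution (x₁, y₁) of x² - 24y² = 1.
  Expand √24 as a continued fraction. a₀ = ⌊√24⌋ = 4; iterate m_{k+1} = d_k·a_k − m_k, d_{k+1} = (24 − m_{k+1}²)/d_k, a_{k+1} = ⌊(a₀ + m_{k+1})/d_{k+1}⌋ (starting m₀ = 0, d₀ = 1), with convergents p_k = a_k·p_{k-1} + p_{k-2}, q_k = a_k·q_{k-1} + q_{k-2} (p₋₁ = 1, q₋₁ = 0):
  k = 0: a₀ = 4; p₀/q₀ = 4/1; p₀² − 24·q₀² = 16 − 24 = -8.
  k = 1: m = 4, d = 8, a = ⌊(4 + 4)/8⌋ = 1; p/q = (1·4 + 1)/(1·1 + 0) = 5/1; p² − 24·q² = 25 − 24 = 1.
  The first convergent with p² − 24·q² = 1 gives the fundamental solution (x₁, y₁) = (5, 1).
Step 2: Apply the recurrence (x_{n+1}, y_{n+1}) = (x₁x_n + 24y₁y_n, x₁y_n + y₁x_n) repeatedly.
  From (x_1, y_1) = (5, 1): x_2 = 5·5 + 24·1·1 = 49; y_2 = 5·1 + 1·5 = 10.
  From (x_2, y_2) = (49, 10): x_3 = 5·49 + 24·1·10 = 485; y_3 = 5·10 + 1·49 = 99.
  From (x_3, y_3) = (485, 99): x_4 = 5·485 + 24·1·99 = 4801; y_4 = 5·99 + 1·485 = 980.
  From (x_4, y_4) = (4801, 980): x_5 = 5·4801 + 24·1·980 = 47525; y_5 = 5·980 + 1·4801 = 9701.
  From (x_5, y_5) = (47525, 9701): x_6 = 5·47525 + 24·1·9701 = 470449; y_6 = 5·9701 + 1·47525 = 96030.
  From (x_6, y_6) = (470449, 96030): x_7 = 5·470449 + 24·1·96030 = 4656965; y_7 = 5·96030 + 1·470449 = 950599.
Step 3: Verify x_7² - 24·y_7² = 21687323011225 - 21687323011224 = 1 (should be 1). ✓

(x_1, y_1) = (5, 1); (x_7, y_7) = (4656965, 950599).


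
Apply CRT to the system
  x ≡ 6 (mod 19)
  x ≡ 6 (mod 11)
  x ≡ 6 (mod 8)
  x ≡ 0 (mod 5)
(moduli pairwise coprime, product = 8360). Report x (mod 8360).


Product of moduli M = 19 · 11 · 8 · 5 = 8360.
Merge one congruence at a time:
  Start: x ≡ 6 (mod 19).
  Combine with x ≡ 6 (mod 11); new modulus lcm = 209.
    Write x = 6 + 19·t and substitute into x ≡ 6 (mod 11): 19·t ≡ 6 − 6 = 0 (mod 11).
    Reduce coefficients mod 11: 8·t ≡ 0 (mod 11).
    The inverse of 8 mod 11 is 7 (since 8·7 = 56 = 5·11 + 1), so t ≡ 7·0 = 0 ≡ 0 (mod 11).
    Then x = 6 + 19·0 = 6, valid modulo lcm(19, 11) = 209: x ≡ 6 (mod 209).
  Combine with x ≡ 6 (mod 8); new modulus lcm = 1672.
    Write x = 6 + 209·t and substitute into x ≡ 6 (mod 8): 209·t ≡ 6 − 6 = 0 (mod 8).
    Reduce coefficients mod 8: 1·t ≡ 0 (mod 8).
    So t ≡ 0 (mod 8).
    Then x = 6 + 209·0 = 6, valid modulo lcm(209, 8) = 1672: x ≡ 6 (mod 1672).
  Combine with x ≡ 0 (mod 5); new modulus lcm = 8360.
    Write x = 6 + 1672·t and substitute into x ≡ 0 (mod 5): 1672·t ≡ 0 − 6 = -6 (mod 5).
    Reduce coefficients mod 5: 2·t ≡ 4 (mod 5).
    The inverse of 2 mod 5 is 3 (since 2·3 = 6 = 1·5 + 1), so t ≡ 3·4 = 12 ≡ 2 (mod 5).
    Then x = 6 + 1672·2 = 3350, valid modulo lcm(1672, 5) = 8360: x ≡ 3350 (mod 8360).
Verify against each original: 3350 mod 19 = 6, 3350 mod 11 = 6, 3350 mod 8 = 6, 3350 mod 5 = 0.

x ≡ 3350 (mod 8360).


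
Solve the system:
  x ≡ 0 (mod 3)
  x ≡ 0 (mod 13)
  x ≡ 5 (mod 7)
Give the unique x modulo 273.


Moduli 3, 13, 7 are pairwise coprime; by CRT there is a unique solution modulo M = 3 · 13 · 7 = 273.
Solve pairwise, accumulating the modulus:
  Start with x ≡ 0 (mod 3).
  Combine with x ≡ 0 (mod 13): since gcd(3, 13) = 1, we get a unique residue mod 39.
    Write x = 0 + 3·t and substitute into x ≡ 0 (mod 13): 3·t ≡ 0 − 0 = 0 (mod 13).
    The inverse of 3 mod 13 is 9 (since 3·9 = 27 = 2·13 + 1), so t ≡ 9·0 = 0 ≡ 0 (mod 13).
    Then x = 0 + 3·0 = 0, valid modulo lcm(3, 13) = 39: x ≡ 0 (mod 39).
  Combine with x ≡ 5 (mod 7): since gcd(39, 7) = 1, we get a unique residue mod 273.
    Write x = 0 + 39·t and substitute into x ≡ 5 (mod 7): 39·t ≡ 5 − 0 = 5 (mod 7).
    Reduce coefficients mod 7: 4·t ≡ 5 (mod 7).
    The inverse of 4 mod 7 is 2 (since 4·2 = 8 = 1·7 + 1), so t ≡ 2·5 = 10 ≡ 3 (mod 7).
    Then x = 0 + 39·3 = 117, valid modulo lcm(39, 7) = 273: x ≡ 117 (mod 273).
Verify: 117 mod 3 = 0 ✓, 117 mod 13 = 0 ✓, 117 mod 7 = 5 ✓.

x ≡ 117 (mod 273).


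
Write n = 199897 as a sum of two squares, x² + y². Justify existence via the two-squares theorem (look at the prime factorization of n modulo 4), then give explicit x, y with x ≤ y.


Step 1: Factor n = 199897 = 29 · 61 · 113.
Step 2: Check the mod-4 condition on each prime factor: 29 ≡ 1 (mod 4), exponent 1; 61 ≡ 1 (mod 4), exponent 1; 113 ≡ 1 (mod 4), exponent 1.
All primes ≡ 3 (mod 4) appear to even exponent (or don't appear), so by the two-squares theorem n IS expressible as a sum of two squares.
Step 3: Build a representation. Here n = 29 · 61 · 113 is a product of primes ≡ 1 (mod 4). Each prime p ≡ 1 (mod 4) is itself a sum of two squares; find a² by testing p − a² for a perfect square:
  29: 29 − 1² = 28, 29 − 2² = 25 = 5² ⇒ 29 = 2² + 5².
  61: 61 − 1² = 60, 61 − 2² = 57, 61 − 3² = 52, 61 − 4² = 45, 61 − 5² = 36 = 6² ⇒ 61 = 5² + 6².
  113: 113 − 1² = 112, 113 − 2² = 109, 113 − 3² = 104, 113 − 4² = 97, 113 − 5² = 88, 113 − 6² = 77, 113 − 7² = 64 = 8² ⇒ 113 = 7² + 8².
  Combine using the Brahmagupta–Fibonacci identity (a² + b²)(c² + d²) = (ac − bd)² + (ad + bc)² = (ac + bd)² + (ad − bc)²:
  29 · 61 = 1769: from (2² + 5²)(5² + 6²), take (2·5 − 5·6, 2·6 + 5·5) = (10 − 30, 12 + 25) = (-20, 37); dropping signs (only squares matter) gives (20, 37); check 20² + 37² = 400 + 1369 = 1769 ✓.
  1769 · 113 = 199897: from (20² + 37²)(7² + 8²), take (20·7 − 37·8, 20·8 + 37·7) = (140 − 296, 160 + 259) = (-156, 419); dropping signs (only squares matter) gives (156, 419); check 156² + 419² = 24336 + 175561 = 199897 ✓.
Step 4: Order so x ≤ y and verify: 156² + 419² = 24336 + 175561 = 199897 = n. ✓

n = 199897 = 156² + 419² (one valid representation with x ≤ y).
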